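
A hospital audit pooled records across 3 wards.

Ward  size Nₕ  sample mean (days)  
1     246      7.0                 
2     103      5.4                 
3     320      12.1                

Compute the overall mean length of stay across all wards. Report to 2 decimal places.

9.19

N = 246 + 103 + 320 = 669.
The stratified mean weights each stratum mean by its population share Nₕ/N.
Σ Nₕx̄ₕ = 246·7.0 + 103·5.4 + 320·12.1 = 1722 + 556.2 + 3872 = 6150.2.
Divide by N: 6150.2 / 669 = 9.1931... → 9.19.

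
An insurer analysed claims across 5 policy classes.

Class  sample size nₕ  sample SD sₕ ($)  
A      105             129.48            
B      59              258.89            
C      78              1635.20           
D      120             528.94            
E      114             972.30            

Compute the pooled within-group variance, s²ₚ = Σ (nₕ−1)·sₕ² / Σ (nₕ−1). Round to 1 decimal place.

A: (105−1)·129.48² = 104·16765.0704 = 1743567.3216
B: (59−1)·258.89² = 58·67024.0321 = 3887393.8618
C: (78−1)·1635.20² = 77·2673879.04 = 205888686.08
D: (120−1)·528.94² = 119·279777.5236 = 33293525.3084
E: (114−1)·972.30² = 113·945367.29 = 106826503.77
Numerator = 351639676.3418; denominator = Σ(nₕ−1) = 471.
s²ₚ = 351639676.3418/471 = 746581.054... → 746581.1.

746581.1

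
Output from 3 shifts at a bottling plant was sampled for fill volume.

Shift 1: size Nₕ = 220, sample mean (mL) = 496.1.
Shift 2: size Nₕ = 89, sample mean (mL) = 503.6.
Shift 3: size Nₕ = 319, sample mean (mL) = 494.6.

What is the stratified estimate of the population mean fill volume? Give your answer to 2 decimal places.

496.40

N = 628; weights Wₕ = Nₕ/N = (0.3503, 0.1417, 0.5080).
x̄_st = Σ Wₕ·x̄ₕ = 0.3503·496.1 + 0.1417·503.6 + 0.5080·494.6 ≈ 496.4010...
→ 496.40.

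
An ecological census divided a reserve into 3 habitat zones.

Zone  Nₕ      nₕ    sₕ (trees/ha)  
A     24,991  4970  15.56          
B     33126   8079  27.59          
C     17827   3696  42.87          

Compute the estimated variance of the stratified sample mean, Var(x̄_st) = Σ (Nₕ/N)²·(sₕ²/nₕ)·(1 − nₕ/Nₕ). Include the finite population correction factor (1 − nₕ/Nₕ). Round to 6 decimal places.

N = 75944; Wₕ = Nₕ/N.
zone A: (24991/75944)²·15.56²/4970·(1 − 4970/24991) = 0.004226153
zone B: (33126/75944)²·27.59²/8079·(1 − 8079/33126) = 0.013554502
zone C: (17827/75944)²·42.87²/3696·(1 − 3696/17827) = 0.021718970
Sum = 0.039499626 → 0.039500.

0.039500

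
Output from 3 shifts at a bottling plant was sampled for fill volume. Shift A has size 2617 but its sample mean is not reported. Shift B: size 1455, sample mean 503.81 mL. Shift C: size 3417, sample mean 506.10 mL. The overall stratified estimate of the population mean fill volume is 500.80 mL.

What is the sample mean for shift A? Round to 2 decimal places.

492.21

Σ Nₕx̄ₕ = N·μ, so 2617·x̄_A = 7489·500.80 − (1455·503.81 + 3417·506.10).
= 3750491.2 − 2462387.25 = 1288103.95.
x̄_A = 1288103.95 / 2617 = 492.2063... → 492.21.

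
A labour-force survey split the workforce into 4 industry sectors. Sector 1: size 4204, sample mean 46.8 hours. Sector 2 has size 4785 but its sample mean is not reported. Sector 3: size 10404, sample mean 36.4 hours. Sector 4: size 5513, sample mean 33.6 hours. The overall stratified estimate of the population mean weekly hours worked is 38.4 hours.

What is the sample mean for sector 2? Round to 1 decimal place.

N = 4204 + 4785 + 10404 + 5513 = 24906.
Overall total = μ·N = 38.4·24906 = 956390.4.
Subtract the known strata: 4204·46.8 + 10404·36.4 + 5513·33.6 = 760689.6.
Remaining total for sector 2: 956390.4 − 760689.6 = 195700.8.
Divide by its size: 195700.8 / 4785 = 40.899... → 40.9.

40.9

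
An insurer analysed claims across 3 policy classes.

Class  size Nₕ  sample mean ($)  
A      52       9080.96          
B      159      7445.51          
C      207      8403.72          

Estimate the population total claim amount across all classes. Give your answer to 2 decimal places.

Estimate total by summing Nₕ·x̄ₕ over strata.
52·9080.96 + 159·7445.51 + 207·8403.72 = 472209.92 + 1183836.09 + 1739570.04 = 3395616.05.

3395616.05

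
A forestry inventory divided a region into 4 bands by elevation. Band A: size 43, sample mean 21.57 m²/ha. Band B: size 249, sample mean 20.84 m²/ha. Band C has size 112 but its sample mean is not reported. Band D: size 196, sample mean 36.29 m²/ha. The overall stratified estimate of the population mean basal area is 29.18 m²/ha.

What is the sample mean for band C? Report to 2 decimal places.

38.20

Σ Nₕx̄ₕ = N·μ, so 112·x̄_C = 600·29.18 − (43·21.57 + 249·20.84 + 196·36.29).
= 17508 − 13229.51 = 4278.49.
x̄_C = 4278.49 / 112 = 38.2008... → 38.20.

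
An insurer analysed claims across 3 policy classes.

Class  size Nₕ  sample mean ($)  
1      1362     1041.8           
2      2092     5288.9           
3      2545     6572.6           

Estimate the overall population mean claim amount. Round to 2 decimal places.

x̄_st = (Σ Nₕx̄ₕ) / (Σ Nₕ) = (1362·1041.8 + 2092·5288.9 + 2545·6572.6) / 5999
= 29210577.4 / 5999 = 4869.2411... → 4869.24.

4869.24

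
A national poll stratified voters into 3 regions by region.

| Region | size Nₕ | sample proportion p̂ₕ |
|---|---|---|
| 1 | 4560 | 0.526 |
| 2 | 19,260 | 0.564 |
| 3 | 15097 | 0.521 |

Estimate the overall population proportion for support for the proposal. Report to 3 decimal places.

0.543

N = 4560 + 19260 + 15097 = 38917.
Overall proportion = Σ (Nₕ/N)·p̂ₕ.
Σ Nₕp̂ₕ = 2398.56 + 10862.64 + 7865.537 = 21126.737.
21126.737 / 38917 = 0.54287... → 0.543.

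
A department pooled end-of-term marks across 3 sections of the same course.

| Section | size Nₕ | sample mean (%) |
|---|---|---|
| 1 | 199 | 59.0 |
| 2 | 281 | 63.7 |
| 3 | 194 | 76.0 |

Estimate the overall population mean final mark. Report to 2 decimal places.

65.85

N = 674; weights Wₕ = Nₕ/N = (0.2953, 0.4169, 0.2878).
x̄_st = Σ Wₕ·x̄ₕ = 0.2953·59.0 + 0.4169·63.7 + 0.2878·76.0 ≈ 65.8527...
→ 65.85.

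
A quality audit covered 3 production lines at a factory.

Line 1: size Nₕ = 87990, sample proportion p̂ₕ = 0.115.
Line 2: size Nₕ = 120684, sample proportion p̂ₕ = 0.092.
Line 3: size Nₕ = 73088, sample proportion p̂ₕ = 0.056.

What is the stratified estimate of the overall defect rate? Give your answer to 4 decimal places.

N = 87990 + 120684 + 73088 = 281762.
Overall proportion = Σ (Nₕ/N)·p̂ₕ.
Σ Nₕp̂ₕ = 10118.85 + 11102.928 + 4092.928 = 25314.706.
25314.706 / 281762 = 0.089844... → 0.0898.

0.0898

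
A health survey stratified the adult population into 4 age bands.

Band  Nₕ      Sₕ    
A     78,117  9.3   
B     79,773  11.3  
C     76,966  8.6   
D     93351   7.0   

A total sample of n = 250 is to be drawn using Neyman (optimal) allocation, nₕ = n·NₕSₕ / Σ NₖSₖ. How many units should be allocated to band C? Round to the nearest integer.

56

Σ NₕSₕ = 78117·9.3 + 79773·11.3 + 76966·8.6 + 93351·7.0 = 2943287.6.
Share for C: 661907.6/2943287.6 = 0.22489.
n_C = 250 × 0.22489 = 56.222... → 56.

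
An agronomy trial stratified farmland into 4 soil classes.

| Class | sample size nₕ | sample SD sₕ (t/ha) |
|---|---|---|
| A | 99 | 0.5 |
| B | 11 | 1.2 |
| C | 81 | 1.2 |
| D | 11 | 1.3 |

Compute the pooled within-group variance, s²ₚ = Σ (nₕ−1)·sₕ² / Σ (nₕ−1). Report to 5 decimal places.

Degrees of freedom: 98 + 10 + 80 + 10 = 198.
Σ(nₕ−1)sₕ² = 98·0.25 + 10·1.44 + 80·1.44 + 10·1.69 = 171.
s²ₚ = 171 / 198 = 0.8636364... → 0.86364.

0.86364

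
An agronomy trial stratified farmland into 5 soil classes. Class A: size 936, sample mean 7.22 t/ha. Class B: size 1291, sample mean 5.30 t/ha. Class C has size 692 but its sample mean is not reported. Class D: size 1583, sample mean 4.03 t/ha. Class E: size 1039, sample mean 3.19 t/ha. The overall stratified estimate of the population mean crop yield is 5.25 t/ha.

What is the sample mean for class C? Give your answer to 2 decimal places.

8.38

N = 936 + 1291 + 692 + 1583 + 1039 = 5541.
Overall total = μ·N = 5.25·5541 = 29090.25.
Subtract the known strata: 936·7.22 + 1291·5.30 + 1583·4.03 + 1039·3.19 = 23294.12.
Remaining total for class C: 29090.25 − 23294.12 = 5796.13.
Divide by its size: 5796.13 / 692 = 8.3759... → 8.38.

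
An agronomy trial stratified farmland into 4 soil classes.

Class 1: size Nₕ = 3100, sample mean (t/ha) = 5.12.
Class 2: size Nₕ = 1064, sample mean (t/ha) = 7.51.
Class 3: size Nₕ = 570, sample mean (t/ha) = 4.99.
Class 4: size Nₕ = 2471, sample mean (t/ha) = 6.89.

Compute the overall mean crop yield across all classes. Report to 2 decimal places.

N = 3100 + 1064 + 570 + 2471 = 7205.
The stratified mean weights each stratum mean by its population share Nₕ/N.
Σ Nₕx̄ₕ = 3100·5.12 + 1064·7.51 + 570·4.99 + 2471·6.89 = 15872 + 7990.64 + 2844.3 + 17025.19 = 43732.13.
Divide by N: 43732.13 / 7205 = 6.0697... → 6.07.

6.07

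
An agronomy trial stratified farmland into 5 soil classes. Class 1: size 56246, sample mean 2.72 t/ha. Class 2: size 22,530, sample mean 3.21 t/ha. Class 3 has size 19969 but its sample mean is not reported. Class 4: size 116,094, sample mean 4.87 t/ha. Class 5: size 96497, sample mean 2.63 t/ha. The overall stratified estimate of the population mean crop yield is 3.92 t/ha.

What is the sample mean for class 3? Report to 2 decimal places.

N = 56246 + 22530 + 19969 + 116094 + 96497 = 311336.
Overall total = μ·N = 3.92·311336 = 1220437.12.
Subtract the known strata: 56246·2.72 + 22530·3.21 + 116094·4.87 + 96497·2.63 = 1044475.31.
Remaining total for class 3: 1220437.12 − 1044475.31 = 175961.81.
Divide by its size: 175961.81 / 19969 = 8.8117... → 8.81.

8.81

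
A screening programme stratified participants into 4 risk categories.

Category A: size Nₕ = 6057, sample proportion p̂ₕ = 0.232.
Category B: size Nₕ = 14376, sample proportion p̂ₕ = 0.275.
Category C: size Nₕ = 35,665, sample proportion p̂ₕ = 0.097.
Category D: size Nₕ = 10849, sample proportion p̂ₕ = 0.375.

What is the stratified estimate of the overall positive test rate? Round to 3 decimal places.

Wₕ = Nₕ/N with N = 66947: 0.0905, 0.2147, 0.5327, 0.1621.
p̂_st = 0.0905·0.232 + 0.2147·0.275 + 0.5327·0.097 + 0.1621·0.375 ≈ 0.19249... → 0.192.

0.192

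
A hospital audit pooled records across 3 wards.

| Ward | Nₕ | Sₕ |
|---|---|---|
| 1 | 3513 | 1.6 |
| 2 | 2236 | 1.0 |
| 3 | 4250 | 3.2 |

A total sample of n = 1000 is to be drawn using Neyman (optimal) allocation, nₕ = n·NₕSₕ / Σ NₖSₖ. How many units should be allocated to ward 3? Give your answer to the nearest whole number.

Σ NₕSₕ = 3513·1.6 + 2236·1.0 + 4250·3.2 = 21456.8.
Share for 3: 13600/21456.8 = 0.63383.
n_3 = 1000 × 0.63383 = 633.832... → 634.

634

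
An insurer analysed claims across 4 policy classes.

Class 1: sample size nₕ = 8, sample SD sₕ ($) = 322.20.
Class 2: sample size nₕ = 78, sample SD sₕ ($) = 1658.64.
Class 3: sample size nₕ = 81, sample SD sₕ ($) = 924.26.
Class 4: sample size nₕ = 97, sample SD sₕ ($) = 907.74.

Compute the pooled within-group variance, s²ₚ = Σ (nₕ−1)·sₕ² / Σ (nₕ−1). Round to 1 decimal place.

1384631.2

1: (8−1)·322.20² = 7·103812.84 = 726689.88
2: (78−1)·1658.64² = 77·2751086.6496 = 211833672.0192
3: (81−1)·924.26² = 80·854256.5476 = 68340523.808
4: (97−1)·907.74² = 96·823991.9076 = 79103223.1296
Numerator = 360004108.8368; denominator = Σ(nₕ−1) = 260.
s²ₚ = 360004108.8368/260 = 1384631.188... → 1384631.2.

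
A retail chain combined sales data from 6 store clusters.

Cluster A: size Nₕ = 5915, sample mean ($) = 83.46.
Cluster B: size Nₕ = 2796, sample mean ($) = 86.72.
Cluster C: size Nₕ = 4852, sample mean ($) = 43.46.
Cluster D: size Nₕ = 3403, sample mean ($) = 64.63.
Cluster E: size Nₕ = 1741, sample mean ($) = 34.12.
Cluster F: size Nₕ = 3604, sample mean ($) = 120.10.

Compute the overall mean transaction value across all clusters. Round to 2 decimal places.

N = 5915 + 2796 + 4852 + 3403 + 1741 + 3604 = 22311.
Weight each subgroup mean by Nₕ/N and sum.
Σ Nₕx̄ₕ = 5915·83.46 + 2796·86.72 + 4852·43.46 + 3403·64.63 + 1741·34.12 + 3604·120.10 = 493665.9 + 242469.12 + 210867.92 + 219935.89 + 59402.92 + 432840.4 = 1659182.15.
Divide by N: 1659182.15 / 22311 = 74.3661... → 74.37.

74.37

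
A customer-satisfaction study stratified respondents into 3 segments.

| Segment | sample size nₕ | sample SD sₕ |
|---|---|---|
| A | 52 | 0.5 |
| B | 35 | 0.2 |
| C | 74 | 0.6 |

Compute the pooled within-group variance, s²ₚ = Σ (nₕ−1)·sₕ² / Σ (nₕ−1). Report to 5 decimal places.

0.25563

A: (52−1)·0.5² = 51·0.25 = 12.75
B: (35−1)·0.2² = 34·0.04 = 1.36
C: (74−1)·0.6² = 73·0.36 = 26.28
Numerator = 40.39; denominator = Σ(nₕ−1) = 158.
s²ₚ = 40.39/158 = 0.2556329... → 0.25563.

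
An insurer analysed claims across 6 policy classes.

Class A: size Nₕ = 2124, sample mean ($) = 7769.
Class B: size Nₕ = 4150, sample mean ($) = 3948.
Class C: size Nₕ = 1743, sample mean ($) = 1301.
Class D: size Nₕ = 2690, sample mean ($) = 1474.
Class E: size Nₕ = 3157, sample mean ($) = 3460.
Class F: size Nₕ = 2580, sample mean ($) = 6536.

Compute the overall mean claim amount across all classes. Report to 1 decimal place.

N = 2124 + 4150 + 1743 + 2690 + 3157 + 2580 = 16444.
Weight each subgroup mean by Nₕ/N and sum.
Σ Nₕx̄ₕ = 2124·7769 + 4150·3948 + 1743·1301 + 2690·1474 + 3157·3460 + 2580·6536 = 16501356 + 16384200 + 2267643 + 3965060 + 10923220 + 16862880 = 66904359.
Divide by N: 66904359 / 16444 = 4068.618... → 4068.6.

4068.6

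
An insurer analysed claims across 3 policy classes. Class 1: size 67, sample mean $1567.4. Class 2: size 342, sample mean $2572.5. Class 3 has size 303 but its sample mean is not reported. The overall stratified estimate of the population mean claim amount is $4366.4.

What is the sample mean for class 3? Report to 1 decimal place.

N = 67 + 342 + 303 = 712.
Overall total = μ·N = 4366.4·712 = 3108876.8.
Subtract the known strata: 67·1567.4 + 342·2572.5 = 984810.8.
Remaining total for class 3: 3108876.8 − 984810.8 = 2124066.
Divide by its size: 2124066 / 303 = 7010.119... → 7010.1.

7010.1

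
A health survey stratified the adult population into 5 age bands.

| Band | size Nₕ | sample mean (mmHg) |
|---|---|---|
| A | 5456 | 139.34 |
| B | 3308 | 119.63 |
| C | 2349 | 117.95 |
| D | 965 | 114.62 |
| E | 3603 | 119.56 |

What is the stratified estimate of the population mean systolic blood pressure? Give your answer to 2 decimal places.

125.91

x̄_st = (Σ Nₕx̄ₕ) / (Σ Nₕ) = (5456·139.34 + 3308·119.63 + 2349·117.95 + 965·114.62 + 3603·119.56) / 15681
= 1974422.61 / 15681 = 125.9118... → 125.91.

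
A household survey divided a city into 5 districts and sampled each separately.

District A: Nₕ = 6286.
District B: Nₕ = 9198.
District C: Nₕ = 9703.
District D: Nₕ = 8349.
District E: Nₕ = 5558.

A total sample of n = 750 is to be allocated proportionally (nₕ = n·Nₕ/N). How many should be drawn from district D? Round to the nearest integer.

N = 6286 + 9198 + 9703 + 8349 + 5558 = 39094.
n_D = 750·8349/39094 = 160.172... → 160.

160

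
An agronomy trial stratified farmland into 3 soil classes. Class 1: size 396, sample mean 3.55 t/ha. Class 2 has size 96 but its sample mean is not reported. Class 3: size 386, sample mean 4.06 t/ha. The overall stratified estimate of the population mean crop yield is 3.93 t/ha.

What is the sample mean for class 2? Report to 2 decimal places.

Σ Nₕx̄ₕ = N·μ, so 96·x̄_2 = 878·3.93 − (396·3.55 + 386·4.06).
= 3450.54 − 2972.96 = 477.58.
x̄_2 = 477.58 / 96 = 4.9748... → 4.97.

4.97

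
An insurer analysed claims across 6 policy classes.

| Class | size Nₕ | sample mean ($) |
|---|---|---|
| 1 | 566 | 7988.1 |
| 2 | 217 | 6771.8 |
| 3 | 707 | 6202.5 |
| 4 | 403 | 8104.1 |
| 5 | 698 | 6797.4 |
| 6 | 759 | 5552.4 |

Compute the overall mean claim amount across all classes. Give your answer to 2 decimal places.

6746.48

N = 3350; weights Wₕ = Nₕ/N = (0.1690, 0.0648, 0.2110, 0.1203, 0.2084, 0.2266).
x̄_st = Σ Wₕ·x̄ₕ = 0.1690·7988.1 + 0.0648·6771.8 + 0.2110·6202.5 + 0.1203·8104.1 + 0.2084·6797.4 + 0.2266·5552.4 ≈ 6746.4841...
→ 6746.48.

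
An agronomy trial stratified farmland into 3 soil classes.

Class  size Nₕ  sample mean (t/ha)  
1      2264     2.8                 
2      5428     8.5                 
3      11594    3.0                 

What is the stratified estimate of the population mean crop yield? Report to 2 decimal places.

4.52

x̄_st = (Σ Nₕx̄ₕ) / (Σ Nₕ) = (2264·2.8 + 5428·8.5 + 11594·3.0) / 19286
= 87259.2 / 19286 = 4.5245... → 4.52.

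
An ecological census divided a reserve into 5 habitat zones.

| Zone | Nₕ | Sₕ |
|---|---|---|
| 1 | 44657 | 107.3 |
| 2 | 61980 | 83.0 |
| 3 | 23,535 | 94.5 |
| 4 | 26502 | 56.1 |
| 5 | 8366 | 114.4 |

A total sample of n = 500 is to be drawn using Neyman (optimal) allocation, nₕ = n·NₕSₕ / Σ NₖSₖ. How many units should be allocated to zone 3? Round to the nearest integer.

76

1: NₕSₕ = 44657·107.3 = 4791696.1
2: NₕSₕ = 61980·83.0 = 5144340
3: NₕSₕ = 23535·94.5 = 2224057.5
4: NₕSₕ = 26502·56.1 = 1486762.2
5: NₕSₕ = 8366·114.4 = 957070.4
Σ NₕSₕ = 14603926.2.
n_3 = 500·2224057.5/14603926.2 = 76.146... → 76.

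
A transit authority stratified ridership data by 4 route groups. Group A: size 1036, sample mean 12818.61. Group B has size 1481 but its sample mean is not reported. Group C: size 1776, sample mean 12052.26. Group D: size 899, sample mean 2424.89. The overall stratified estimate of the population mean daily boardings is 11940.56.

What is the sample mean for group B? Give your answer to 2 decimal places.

16968.61

N = 1036 + 1481 + 1776 + 899 = 5192.
Overall total = μ·N = 11940.56·5192 = 61995387.52.
Subtract the known strata: 1036·12818.61 + 1776·12052.26 + 899·2424.89 = 36864869.83.
Remaining total for group B: 61995387.52 − 36864869.83 = 25130517.69.
Divide by its size: 25130517.69 / 1481 = 16968.6142... → 16968.61.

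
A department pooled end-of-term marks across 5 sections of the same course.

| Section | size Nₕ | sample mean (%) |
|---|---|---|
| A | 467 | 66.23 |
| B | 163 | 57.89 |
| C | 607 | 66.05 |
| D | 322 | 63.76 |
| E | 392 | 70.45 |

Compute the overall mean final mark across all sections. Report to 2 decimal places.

65.92

N = 467 + 163 + 607 + 322 + 392 = 1951.
Weight each subgroup mean by Nₕ/N and sum.
Σ Nₕx̄ₕ = 467·66.23 + 163·57.89 + 607·66.05 + 322·63.76 + 392·70.45 = 30929.41 + 9436.07 + 40092.35 + 20530.72 + 27616.4 = 128604.95.
Divide by N: 128604.95 / 1951 = 65.9175... → 65.92.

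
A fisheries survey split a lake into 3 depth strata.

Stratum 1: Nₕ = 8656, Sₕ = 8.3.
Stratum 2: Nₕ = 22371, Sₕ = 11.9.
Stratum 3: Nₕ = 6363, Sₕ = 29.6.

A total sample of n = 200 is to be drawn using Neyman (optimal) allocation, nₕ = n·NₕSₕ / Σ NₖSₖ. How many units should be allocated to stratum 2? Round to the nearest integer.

101

1: NₕSₕ = 8656·8.3 = 71844.8
2: NₕSₕ = 22371·11.9 = 266214.9
3: NₕSₕ = 6363·29.6 = 188344.8
Σ NₕSₕ = 526404.5.
n_2 = 200·266214.9/526404.5 = 101.145... → 101.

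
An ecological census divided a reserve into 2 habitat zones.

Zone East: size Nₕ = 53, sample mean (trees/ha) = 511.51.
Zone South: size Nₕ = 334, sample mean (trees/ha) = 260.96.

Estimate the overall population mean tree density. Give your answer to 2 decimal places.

295.27

x̄_st = (Σ Nₕx̄ₕ) / (Σ Nₕ) = (53·511.51 + 334·260.96) / 387
= 114270.67 / 387 = 295.2730... → 295.27.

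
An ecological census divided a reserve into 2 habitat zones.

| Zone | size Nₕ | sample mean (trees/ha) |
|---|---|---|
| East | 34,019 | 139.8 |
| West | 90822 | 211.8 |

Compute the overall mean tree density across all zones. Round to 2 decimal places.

N = 124841; weights Wₕ = Nₕ/N = (0.2725, 0.7275).
x̄_st = Σ Wₕ·x̄ₕ = 0.2725·139.8 + 0.7275·211.8 ≈ 192.1801...
→ 192.18.

192.18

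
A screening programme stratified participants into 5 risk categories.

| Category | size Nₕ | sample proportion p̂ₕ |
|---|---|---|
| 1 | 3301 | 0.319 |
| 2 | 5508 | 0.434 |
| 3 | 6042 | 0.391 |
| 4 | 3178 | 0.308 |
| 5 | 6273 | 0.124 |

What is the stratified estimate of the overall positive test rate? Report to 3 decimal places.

0.311

Wₕ = Nₕ/N with N = 24302: 0.1358, 0.2266, 0.2486, 0.1308, 0.2581.
p̂_st = 0.1358·0.319 + 0.2266·0.434 + 0.2486·0.391 + 0.1308·0.308 + 0.2581·0.124 ≈ 0.31119... → 0.311.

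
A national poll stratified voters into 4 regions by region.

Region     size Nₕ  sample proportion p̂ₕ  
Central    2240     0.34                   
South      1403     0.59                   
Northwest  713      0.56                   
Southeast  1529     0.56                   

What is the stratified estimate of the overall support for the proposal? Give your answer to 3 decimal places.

Wₕ = Nₕ/N with N = 5885: 0.3806, 0.2384, 0.1212, 0.2598.
p̂_st = 0.3806·0.34 + 0.2384·0.59 + 0.1212·0.56 + 0.2598·0.56 ≈ 0.48341... → 0.483.

0.483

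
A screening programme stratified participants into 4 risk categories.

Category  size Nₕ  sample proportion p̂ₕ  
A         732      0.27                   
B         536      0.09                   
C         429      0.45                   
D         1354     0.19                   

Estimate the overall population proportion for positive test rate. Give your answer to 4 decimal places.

Wₕ = Nₕ/N with N = 3051: 0.2399, 0.1757, 0.1406, 0.4438.
p̂_st = 0.2399·0.27 + 0.1757·0.09 + 0.1406·0.45 + 0.4438·0.19 ≈ 0.228184... → 0.2282.

0.2282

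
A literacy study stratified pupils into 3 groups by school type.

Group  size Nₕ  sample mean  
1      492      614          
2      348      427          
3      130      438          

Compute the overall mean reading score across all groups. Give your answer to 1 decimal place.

523.3

N = 492 + 348 + 130 = 970.
Overall mean = Σ (Nₕ/N)·x̄ₕ — weight by population share, not a simple average.
Σ Nₕx̄ₕ = 492·614 + 348·427 + 130·438 = 302088 + 148596 + 56940 = 507624.
Divide by N: 507624 / 970 = 523.324... → 523.3.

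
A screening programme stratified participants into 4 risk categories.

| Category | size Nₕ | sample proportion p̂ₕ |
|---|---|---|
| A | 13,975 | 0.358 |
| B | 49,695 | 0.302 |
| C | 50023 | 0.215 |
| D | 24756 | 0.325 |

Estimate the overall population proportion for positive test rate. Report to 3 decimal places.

0.280

Wₕ = Nₕ/N with N = 138449: 0.1009, 0.3589, 0.3613, 0.1788.
p̂_st = 0.1009·0.358 + 0.3589·0.302 + 0.3613·0.215 + 0.1788·0.325 ≈ 0.28033... → 0.280.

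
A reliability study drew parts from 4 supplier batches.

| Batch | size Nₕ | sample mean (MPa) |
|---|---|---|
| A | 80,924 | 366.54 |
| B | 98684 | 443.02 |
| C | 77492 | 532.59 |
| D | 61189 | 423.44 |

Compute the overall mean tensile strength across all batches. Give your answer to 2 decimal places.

N = 80924 + 98684 + 77492 + 61189 = 318289.
The stratified mean weights each stratum mean by its population share Nₕ/N.
Σ Nₕx̄ₕ = 80924·366.54 + 98684·443.02 + 77492·532.59 + 61189·423.44 = 29661882.96 + 43718985.68 + 41271464.28 + 25909870.16 = 140562203.08.
Divide by N: 140562203.08 / 318289 = 441.6182... → 441.62.

441.62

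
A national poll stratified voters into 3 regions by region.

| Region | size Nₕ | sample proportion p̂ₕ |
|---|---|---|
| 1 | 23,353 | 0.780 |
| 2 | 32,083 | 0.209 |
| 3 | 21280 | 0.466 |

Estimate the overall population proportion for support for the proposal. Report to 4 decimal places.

N = 23353 + 32083 + 21280 = 76716.
Overall proportion = Σ (Nₕ/N)·p̂ₕ.
Σ Nₕp̂ₕ = 18215.34 + 6705.347 + 9916.48 = 34837.167.
34837.167 / 76716 = 0.454106... → 0.4541.

0.4541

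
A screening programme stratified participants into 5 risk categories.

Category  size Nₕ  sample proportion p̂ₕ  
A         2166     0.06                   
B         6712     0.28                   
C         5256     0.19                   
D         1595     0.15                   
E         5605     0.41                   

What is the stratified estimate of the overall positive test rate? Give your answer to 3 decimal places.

Wₕ = Nₕ/N with N = 21334: 0.1015, 0.3146, 0.2464, 0.0748, 0.2627.
p̂_st = 0.1015·0.06 + 0.3146·0.28 + 0.2464·0.19 + 0.0748·0.15 + 0.2627·0.41 ≈ 0.25993... → 0.260.

0.260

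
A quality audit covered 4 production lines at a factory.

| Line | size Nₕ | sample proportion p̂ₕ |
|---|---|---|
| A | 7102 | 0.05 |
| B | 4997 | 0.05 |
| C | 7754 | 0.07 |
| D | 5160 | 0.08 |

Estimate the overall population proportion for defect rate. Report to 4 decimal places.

Wₕ = Nₕ/N with N = 25013: 0.2839, 0.1998, 0.3100, 0.2063.
p̂_st = 0.2839·0.05 + 0.1998·0.05 + 0.3100·0.07 + 0.2063·0.08 ≈ 0.062389... → 0.0624.

0.0624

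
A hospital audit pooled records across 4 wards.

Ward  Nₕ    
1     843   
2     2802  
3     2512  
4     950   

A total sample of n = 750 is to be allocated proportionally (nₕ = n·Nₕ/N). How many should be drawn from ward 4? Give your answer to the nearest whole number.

100

N = 843 + 2802 + 2512 + 950 = 7107.
n_4 = 750·950/7107 = 100.253... → 100.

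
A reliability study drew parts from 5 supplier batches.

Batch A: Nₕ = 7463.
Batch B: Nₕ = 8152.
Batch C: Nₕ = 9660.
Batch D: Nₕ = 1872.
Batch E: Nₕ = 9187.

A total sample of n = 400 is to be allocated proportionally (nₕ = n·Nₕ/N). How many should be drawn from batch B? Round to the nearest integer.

90

Share of batch B = 8152/36334 = 0.22436.
Allocate 400 × 0.22436 = 89.745... → 90.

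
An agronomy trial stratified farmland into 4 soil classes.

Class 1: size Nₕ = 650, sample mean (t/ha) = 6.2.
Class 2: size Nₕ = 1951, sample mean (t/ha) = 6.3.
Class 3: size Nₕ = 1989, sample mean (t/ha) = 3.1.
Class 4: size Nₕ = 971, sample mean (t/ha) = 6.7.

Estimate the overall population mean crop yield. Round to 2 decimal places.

5.21

N = 650 + 1951 + 1989 + 971 = 5561.
Weight each subgroup mean by Nₕ/N and sum.
Σ Nₕx̄ₕ = 650·6.2 + 1951·6.3 + 1989·3.1 + 971·6.7 = 4030 + 12291.3 + 6165.9 + 6505.7 = 28992.9.
Divide by N: 28992.9 / 5561 = 5.2136... → 5.21.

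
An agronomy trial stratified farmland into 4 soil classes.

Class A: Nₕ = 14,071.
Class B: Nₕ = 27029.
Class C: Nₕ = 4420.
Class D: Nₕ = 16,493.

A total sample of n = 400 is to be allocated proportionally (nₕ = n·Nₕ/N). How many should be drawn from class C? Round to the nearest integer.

N = 14071 + 27029 + 4420 + 16493 = 62013.
n_C = 400·4420/62013 = 28.510... → 29.

29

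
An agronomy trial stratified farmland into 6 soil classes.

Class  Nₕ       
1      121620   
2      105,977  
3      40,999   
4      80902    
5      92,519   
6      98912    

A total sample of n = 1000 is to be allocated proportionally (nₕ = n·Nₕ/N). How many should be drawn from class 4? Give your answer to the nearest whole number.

Share of class 4 = 80902/540929 = 0.14956.
Allocate 1000 × 0.14956 = 149.561... → 150.

150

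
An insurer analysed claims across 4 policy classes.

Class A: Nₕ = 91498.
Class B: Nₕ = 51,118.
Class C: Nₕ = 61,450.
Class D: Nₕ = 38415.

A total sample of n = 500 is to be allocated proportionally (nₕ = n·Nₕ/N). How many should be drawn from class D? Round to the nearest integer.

79

Share of class D = 38415/242481 = 0.15842.
Allocate 500 × 0.15842 = 79.212... → 79.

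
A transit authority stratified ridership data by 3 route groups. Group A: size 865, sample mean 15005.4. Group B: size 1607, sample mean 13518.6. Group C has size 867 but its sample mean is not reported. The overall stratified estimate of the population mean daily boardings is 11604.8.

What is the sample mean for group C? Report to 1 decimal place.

4664.8

Σ Nₕx̄ₕ = N·μ, so 867·x̄_C = 3339·11604.8 − (865·15005.4 + 1607·13518.6).
= 38748427.2 − 34704061.2 = 4044366.
x̄_C = 4044366 / 867 = 4664.782... → 4664.8.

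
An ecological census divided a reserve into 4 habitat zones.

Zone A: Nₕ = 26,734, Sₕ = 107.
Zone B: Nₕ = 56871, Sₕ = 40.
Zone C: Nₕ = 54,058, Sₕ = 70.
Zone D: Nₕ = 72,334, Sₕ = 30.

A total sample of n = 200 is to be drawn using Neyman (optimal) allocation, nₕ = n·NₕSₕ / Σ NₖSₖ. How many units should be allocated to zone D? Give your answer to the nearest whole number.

Σ NₕSₕ = 26734·107 + 56871·40 + 54058·70 + 72334·30 = 11089458.
Share for D: 2170020/11089458 = 0.19568.
n_D = 200 × 0.19568 = 39.137... → 39.

39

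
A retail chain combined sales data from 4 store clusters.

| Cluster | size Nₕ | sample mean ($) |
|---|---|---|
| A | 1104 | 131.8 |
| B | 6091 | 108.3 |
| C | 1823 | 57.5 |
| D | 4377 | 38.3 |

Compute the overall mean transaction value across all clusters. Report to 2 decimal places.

N = 13395; weights Wₕ = Nₕ/N = (0.0824, 0.4547, 0.1361, 0.3268).
x̄_st = Σ Wₕ·x̄ₕ = 0.0824·131.8 + 0.4547·108.3 + 0.1361·57.5 + 0.3268·38.3 ≈ 80.4497...
→ 80.45.

80.45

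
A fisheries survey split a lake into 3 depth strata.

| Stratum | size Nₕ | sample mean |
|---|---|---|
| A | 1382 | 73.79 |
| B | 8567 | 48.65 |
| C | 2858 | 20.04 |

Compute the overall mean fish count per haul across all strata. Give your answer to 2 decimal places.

x̄_st = (Σ Nₕx̄ₕ) / (Σ Nₕ) = (1382·73.79 + 8567·48.65 + 2858·20.04) / 12807
= 576036.65 / 12807 = 44.9783... → 44.98.

44.98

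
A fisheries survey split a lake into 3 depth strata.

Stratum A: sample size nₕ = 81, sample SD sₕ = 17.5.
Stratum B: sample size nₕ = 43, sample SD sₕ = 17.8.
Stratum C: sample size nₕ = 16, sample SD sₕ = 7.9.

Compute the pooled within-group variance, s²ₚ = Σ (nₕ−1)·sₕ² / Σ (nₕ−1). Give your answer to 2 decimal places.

Degrees of freedom: 80 + 42 + 15 = 137.
Σ(nₕ−1)sₕ² = 80·306.25 + 42·316.84 + 15·62.41 = 38743.43.
s²ₚ = 38743.43 / 137 = 282.7988... → 282.80.

282.80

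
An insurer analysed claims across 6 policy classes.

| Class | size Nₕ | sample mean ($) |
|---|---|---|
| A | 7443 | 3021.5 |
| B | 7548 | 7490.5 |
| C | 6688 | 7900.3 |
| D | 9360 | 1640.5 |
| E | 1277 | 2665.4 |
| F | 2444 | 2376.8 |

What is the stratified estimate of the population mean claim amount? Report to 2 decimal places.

N = 34760; weights Wₕ = Nₕ/N = (0.2141, 0.2171, 0.1924, 0.2693, 0.0367, 0.0703).
x̄_st = Σ Wₕ·x̄ₕ = 0.2141·3021.5 + 0.2171·7490.5 + 0.1924·7900.3 + 0.2693·1640.5 + 0.0367·2665.4 + 0.0703·2376.8 ≈ 4500.3516...
→ 4500.35.

4500.35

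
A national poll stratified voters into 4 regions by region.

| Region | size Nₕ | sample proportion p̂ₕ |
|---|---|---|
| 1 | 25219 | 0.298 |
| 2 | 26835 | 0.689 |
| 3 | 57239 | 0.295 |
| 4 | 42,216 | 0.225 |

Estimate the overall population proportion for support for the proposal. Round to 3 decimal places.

0.346

N = 25219 + 26835 + 57239 + 42216 = 151509.
Overall proportion = Σ (Nₕ/N)·p̂ₕ.
Σ Nₕp̂ₕ = 7515.262 + 18489.315 + 16885.505 + 9498.6 = 52388.682.
52388.682 / 151509 = 0.34578... → 0.346.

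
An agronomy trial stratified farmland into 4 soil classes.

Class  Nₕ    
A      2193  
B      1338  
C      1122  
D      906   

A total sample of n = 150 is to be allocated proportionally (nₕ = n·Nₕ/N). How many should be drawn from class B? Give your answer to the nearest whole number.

Share of class B = 1338/5559 = 0.24069.
Allocate 150 × 0.24069 = 36.104... → 36.

36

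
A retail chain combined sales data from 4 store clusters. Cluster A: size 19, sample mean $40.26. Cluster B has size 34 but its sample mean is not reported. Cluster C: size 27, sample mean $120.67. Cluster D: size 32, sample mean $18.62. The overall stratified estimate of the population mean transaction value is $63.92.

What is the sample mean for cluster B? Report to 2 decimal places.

74.71

N = 19 + 34 + 27 + 32 = 112.
Overall total = μ·N = 63.92·112 = 7159.04.
Subtract the known strata: 19·40.26 + 27·120.67 + 32·18.62 = 4618.87.
Remaining total for cluster B: 7159.04 − 4618.87 = 2540.17.
Divide by its size: 2540.17 / 34 = 74.7109... → 74.71.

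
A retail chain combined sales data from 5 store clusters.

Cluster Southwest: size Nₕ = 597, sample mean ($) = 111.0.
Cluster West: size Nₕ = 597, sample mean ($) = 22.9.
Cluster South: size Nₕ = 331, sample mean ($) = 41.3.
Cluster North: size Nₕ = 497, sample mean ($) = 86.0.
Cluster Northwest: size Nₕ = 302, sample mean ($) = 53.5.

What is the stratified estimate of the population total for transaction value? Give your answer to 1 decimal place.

152507.6

Southwest: 597·111.0 = 66267
West: 597·22.9 = 13671.3
South: 331·41.3 = 13670.3
North: 497·86.0 = 42742
Northwest: 302·53.5 = 16157
τ̂ = Σ Nₕx̄ₕ = 152507.6.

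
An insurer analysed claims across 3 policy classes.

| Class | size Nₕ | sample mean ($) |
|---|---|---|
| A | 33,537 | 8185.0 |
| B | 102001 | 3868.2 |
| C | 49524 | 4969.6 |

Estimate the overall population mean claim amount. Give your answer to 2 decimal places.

4945.24

x̄_st = (Σ Nₕx̄ₕ) / (Σ Nₕ) = (33537·8185.0 + 102001·3868.2 + 49524·4969.6) / 185062
= 915175083.6 / 185062 = 4945.2350... → 4945.24.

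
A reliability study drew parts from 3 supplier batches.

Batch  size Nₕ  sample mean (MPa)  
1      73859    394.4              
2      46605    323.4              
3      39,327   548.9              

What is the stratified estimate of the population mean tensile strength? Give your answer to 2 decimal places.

N = 159791; weights Wₕ = Nₕ/N = (0.4622, 0.2917, 0.2461).
x̄_st = Σ Wₕ·x̄ₕ = 0.4622·394.4 + 0.2917·323.4 + 0.2461·548.9 ≈ 411.7168...
→ 411.72.

411.72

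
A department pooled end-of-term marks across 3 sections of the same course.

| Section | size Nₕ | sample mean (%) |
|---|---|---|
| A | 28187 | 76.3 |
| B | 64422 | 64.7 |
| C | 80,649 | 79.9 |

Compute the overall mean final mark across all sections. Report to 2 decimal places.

N = 173258; weights Wₕ = Nₕ/N = (0.1627, 0.3718, 0.4655).
x̄_st = Σ Wₕ·x̄ₕ = 0.1627·76.3 + 0.3718·64.7 + 0.4655·79.9 ≈ 73.6626...
→ 73.66.

73.66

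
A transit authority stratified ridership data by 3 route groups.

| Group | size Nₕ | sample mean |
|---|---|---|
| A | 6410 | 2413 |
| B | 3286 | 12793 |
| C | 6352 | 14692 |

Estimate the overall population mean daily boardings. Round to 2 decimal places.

9398.60

x̄_st = (Σ Nₕx̄ₕ) / (Σ Nₕ) = (6410·2413 + 3286·12793 + 6352·14692) / 16048
= 150828712 / 16048 = 9398.5987... → 9398.60.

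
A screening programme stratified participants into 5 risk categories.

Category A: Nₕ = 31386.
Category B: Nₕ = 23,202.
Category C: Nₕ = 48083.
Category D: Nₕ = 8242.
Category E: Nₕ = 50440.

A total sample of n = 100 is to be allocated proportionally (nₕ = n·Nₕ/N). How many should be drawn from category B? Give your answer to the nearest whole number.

Share of category B = 23202/161353 = 0.14380.
Allocate 100 × 0.14380 = 14.380... → 14.

14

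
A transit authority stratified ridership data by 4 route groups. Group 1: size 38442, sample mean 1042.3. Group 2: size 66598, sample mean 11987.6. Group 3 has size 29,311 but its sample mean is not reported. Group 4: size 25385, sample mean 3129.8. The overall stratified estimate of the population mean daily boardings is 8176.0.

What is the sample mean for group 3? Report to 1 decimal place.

N = 38442 + 66598 + 29311 + 25385 = 159736.
Overall total = μ·N = 8176.0·159736 = 1306001536.
Subtract the known strata: 38442·1042.3 + 66598·11987.6 + 25385·3129.8 = 917868254.4.
Remaining total for group 3: 1306001536 − 917868254.4 = 388133281.6.
Divide by its size: 388133281.6 / 29311 = 13241.898... → 13241.9.

13241.9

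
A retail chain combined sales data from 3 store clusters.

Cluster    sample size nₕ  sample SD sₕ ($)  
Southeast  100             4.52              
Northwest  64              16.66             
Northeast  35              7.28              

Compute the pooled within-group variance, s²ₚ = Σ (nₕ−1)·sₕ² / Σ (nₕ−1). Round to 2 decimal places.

108.73

Southeast: (100−1)·4.52² = 99·20.4304 = 2022.6096
Northwest: (64−1)·16.66² = 63·277.5556 = 17486.0028
Northeast: (35−1)·7.28² = 34·52.9984 = 1801.9456
Numerator = 21310.558; denominator = Σ(nₕ−1) = 196.
s²ₚ = 21310.558/196 = 108.7273... → 108.73.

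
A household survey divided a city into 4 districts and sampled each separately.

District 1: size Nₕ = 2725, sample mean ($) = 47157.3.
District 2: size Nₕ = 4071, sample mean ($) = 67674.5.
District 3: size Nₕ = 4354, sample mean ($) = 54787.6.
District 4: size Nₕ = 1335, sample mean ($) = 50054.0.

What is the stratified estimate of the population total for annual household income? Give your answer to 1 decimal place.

709373832.4

1: 2725·47157.3 = 128503642.5
2: 4071·67674.5 = 275502889.5
3: 4354·54787.6 = 238545210.4
4: 1335·50054.0 = 66822090
τ̂ = Σ Nₕx̄ₕ = 709373832.4.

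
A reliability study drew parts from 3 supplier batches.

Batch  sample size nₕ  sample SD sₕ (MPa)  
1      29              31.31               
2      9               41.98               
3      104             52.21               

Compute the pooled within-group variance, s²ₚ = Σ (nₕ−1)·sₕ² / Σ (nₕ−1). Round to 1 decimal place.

2318.8

Degrees of freedom: 28 + 8 + 103 = 139.
Σ(nₕ−1)sₕ² = 28·980.3161 + 8·1762.3204 + 103·2725.8841 = 322313.4763.
s²ₚ = 322313.4763 / 139 = 2318.802... → 2318.8.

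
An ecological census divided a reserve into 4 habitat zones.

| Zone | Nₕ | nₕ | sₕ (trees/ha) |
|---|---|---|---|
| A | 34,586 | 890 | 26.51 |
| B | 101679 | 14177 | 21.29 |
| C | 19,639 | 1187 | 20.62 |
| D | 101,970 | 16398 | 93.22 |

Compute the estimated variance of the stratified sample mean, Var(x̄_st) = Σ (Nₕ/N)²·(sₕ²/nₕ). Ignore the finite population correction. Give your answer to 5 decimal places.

0.10411

N = 257874; Wₕ = Nₕ/N.
zone A: (34586/257874)²·26.51²/890 = 0.01420414
zone B: (101679/257874)²·21.29²/14177 = 0.00497066
zone C: (19639/257874)²·20.62²/1187 = 0.00207754
zone D: (101970/257874)²·93.22²/16398 = 0.08286231
Sum = 0.10411466 → 0.10411.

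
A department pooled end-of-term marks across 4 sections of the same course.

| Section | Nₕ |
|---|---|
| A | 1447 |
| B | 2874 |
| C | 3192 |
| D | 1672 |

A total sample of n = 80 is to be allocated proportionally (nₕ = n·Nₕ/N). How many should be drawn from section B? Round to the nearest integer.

25

N = 1447 + 2874 + 3192 + 1672 = 9185.
n_B = 80·2874/9185 = 25.032... → 25.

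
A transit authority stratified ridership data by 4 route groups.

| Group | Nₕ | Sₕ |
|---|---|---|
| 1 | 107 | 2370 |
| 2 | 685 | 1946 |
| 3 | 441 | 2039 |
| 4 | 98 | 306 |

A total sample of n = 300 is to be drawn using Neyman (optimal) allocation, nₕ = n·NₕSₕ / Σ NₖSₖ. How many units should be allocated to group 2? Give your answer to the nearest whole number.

Σ NₕSₕ = 107·2370 + 685·1946 + 441·2039 + 98·306 = 2515787.
Share for 2: 1333010/2515787 = 0.52986.
n_2 = 300 × 0.52986 = 158.957... → 159.

159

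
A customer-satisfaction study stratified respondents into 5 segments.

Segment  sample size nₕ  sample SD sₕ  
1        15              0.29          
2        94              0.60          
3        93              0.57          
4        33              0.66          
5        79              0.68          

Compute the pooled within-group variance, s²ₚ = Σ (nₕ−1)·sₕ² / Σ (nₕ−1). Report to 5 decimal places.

0.37073

1: (15−1)·0.29² = 14·0.0841 = 1.1774
2: (94−1)·0.60² = 93·0.36 = 33.48
3: (93−1)·0.57² = 92·0.3249 = 29.8908
4: (33−1)·0.66² = 32·0.4356 = 13.9392
5: (79−1)·0.68² = 78·0.4624 = 36.0672
Numerator = 114.5546; denominator = Σ(nₕ−1) = 309.
s²ₚ = 114.5546/309 = 0.3707269... → 0.37073.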